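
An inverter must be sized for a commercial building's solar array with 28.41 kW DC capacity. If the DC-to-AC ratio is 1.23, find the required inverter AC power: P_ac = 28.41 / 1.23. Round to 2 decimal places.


The inverter AC capacity is determined by the DC/AC ratio.
Given: P_dc = 28.41 kW, DC/AC ratio = 1.23
P_ac = P_dc / ratio = 28.41 / 1.23
P_ac = 23.10 kW

23.10


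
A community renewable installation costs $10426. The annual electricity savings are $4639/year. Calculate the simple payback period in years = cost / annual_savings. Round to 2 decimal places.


Simple payback period = initial cost / annual savings
Payback = 10426 / 4639
Payback = 2.25 years

2.25


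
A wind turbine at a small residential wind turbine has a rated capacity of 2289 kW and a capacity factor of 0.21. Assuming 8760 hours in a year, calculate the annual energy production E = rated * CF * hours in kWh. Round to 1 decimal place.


Annual energy = rated_kW * capacity_factor * hours_per_year
Given: P_rated = 2289 kW, CF = 0.21, hours = 8760
E = 2289 * 0.21 * 8760
E = 4210844.4 kWh

4210844.4


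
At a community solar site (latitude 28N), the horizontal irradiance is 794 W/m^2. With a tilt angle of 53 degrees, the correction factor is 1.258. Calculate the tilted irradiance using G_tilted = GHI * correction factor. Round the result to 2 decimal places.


Identify the given values:
  GHI = 794 W/m^2, tilt correction factor = 1.258
Apply the formula G_tilted = GHI * factor:
  G_tilted = 794 * 1.258
  G_tilted = 998.85 W/m^2

998.85


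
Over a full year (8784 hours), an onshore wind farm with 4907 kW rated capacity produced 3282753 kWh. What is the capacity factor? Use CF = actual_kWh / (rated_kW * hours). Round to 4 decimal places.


Capacity factor = actual output / maximum possible output
Maximum possible = rated * hours = 4907 * 8784 = 43103088 kWh
CF = 3282753 / 43103088
CF = 0.0762

0.0762


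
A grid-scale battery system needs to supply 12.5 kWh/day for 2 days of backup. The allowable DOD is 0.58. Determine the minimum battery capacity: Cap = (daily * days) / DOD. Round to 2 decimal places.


Total energy needed = daily * days = 12.5 * 2 = 25.0 kWh
Account for depth of discharge:
  Cap = total_energy / DOD = 25.0 / 0.58
  Cap = 43.10 kWh

43.10


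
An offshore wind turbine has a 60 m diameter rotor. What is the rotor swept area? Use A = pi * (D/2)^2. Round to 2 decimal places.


Compute the rotor radius:
  r = D / 2 = 60 / 2 = 30.0 m
Calculate swept area:
  A = pi * r^2 = pi * 30.0^2
  A = 2827.43 m^2

2827.43


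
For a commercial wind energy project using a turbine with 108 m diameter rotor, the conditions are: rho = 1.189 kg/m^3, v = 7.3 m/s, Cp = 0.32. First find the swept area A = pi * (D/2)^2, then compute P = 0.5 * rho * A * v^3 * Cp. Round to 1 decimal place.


Step 1 -- Compute swept area:
  A = pi * (D/2)^2 = pi * (108/2)^2 = 9160.88 m^2
Step 2 -- Apply wind power equation:
  P = 0.5 * rho * A * v^3 * Cp
  v^3 = 7.3^3 = 389.017
  P = 0.5 * 1.189 * 9160.88 * 389.017 * 0.32
  P = 677965.8 W

677965.8


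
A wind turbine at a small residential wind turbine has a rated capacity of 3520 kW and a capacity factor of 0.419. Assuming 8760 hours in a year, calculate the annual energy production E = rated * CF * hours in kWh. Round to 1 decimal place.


Annual energy = rated_kW * capacity_factor * hours_per_year
Given: P_rated = 3520 kW, CF = 0.419, hours = 8760
E = 3520 * 0.419 * 8760
E = 12919948.8 kWh

12919948.8


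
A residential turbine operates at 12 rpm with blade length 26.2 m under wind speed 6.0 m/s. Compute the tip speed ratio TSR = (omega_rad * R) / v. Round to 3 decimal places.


Convert rotational speed to rad/s:
  omega = 12 * 2 * pi / 60 = 1.2566 rad/s
Compute tip speed:
  v_tip = omega * R = 1.2566 * 26.2 = 32.924 m/s
Tip speed ratio:
  TSR = v_tip / v_wind = 32.924 / 6.0 = 5.487

5.487


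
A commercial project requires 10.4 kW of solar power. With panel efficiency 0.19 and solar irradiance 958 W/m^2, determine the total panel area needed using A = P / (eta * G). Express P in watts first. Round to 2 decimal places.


Convert target power to watts: P = 10.4 * 1000 = 10400.0 W
Compute denominator: eta * G = 0.19 * 958 = 182.02
Required area A = P / (eta * G) = 10400.0 / 182.02
A = 57.14 m^2

57.14


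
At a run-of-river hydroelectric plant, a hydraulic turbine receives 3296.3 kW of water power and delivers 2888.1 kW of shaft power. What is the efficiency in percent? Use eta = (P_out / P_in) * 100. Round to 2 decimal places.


Turbine efficiency = (output power / input power) * 100
eta = (2888.1 / 3296.3) * 100
eta = 87.62%

87.62


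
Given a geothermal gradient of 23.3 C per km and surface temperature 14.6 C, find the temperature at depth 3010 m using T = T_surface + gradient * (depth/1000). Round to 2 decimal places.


Convert depth to km: 3010 / 1000 = 3.01 km
Temperature increase = gradient * depth_km = 23.3 * 3.01 = 70.13 C
Temperature at depth = T_surface + delta_T = 14.6 + 70.13
T = 84.73 C

84.73


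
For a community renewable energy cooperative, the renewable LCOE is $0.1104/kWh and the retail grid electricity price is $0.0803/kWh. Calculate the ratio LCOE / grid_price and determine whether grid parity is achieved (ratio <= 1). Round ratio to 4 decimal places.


Compare LCOE to grid price:
  LCOE = $0.1104/kWh, Grid price = $0.0803/kWh
  Ratio = LCOE / grid_price = 0.1104 / 0.0803 = 1.3748
  Grid parity achieved (ratio <= 1)? no

1.3748


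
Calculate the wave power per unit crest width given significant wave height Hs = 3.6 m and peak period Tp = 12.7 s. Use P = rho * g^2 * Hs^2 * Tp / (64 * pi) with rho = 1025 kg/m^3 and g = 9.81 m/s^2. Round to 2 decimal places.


Apply wave power formula:
  g^2 = 9.81^2 = 96.2361
  Hs^2 = 3.6^2 = 12.96
  Numerator = rho * g^2 * Hs^2 * Tp = 1025 * 96.2361 * 12.96 * 12.7 = 16235684.48
  Denominator = 64 * pi = 201.0619
  P = 16235684.48 / 201.0619 = 80749.67 W/m

80749.67


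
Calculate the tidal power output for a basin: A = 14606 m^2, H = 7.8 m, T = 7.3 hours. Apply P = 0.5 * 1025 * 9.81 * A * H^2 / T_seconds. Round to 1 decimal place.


Convert period to seconds: T = 7.3 * 3600 = 26280.0 s
H^2 = 7.8^2 = 60.84
P = 0.5 * rho * g * A * H^2 / T
P = 0.5 * 1025 * 9.81 * 14606 * 60.84 / 26280.0
P = 170003.6 W

170003.6


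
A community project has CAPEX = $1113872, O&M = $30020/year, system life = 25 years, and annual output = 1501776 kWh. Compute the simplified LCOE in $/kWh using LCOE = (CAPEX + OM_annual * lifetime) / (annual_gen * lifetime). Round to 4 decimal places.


Total cost = CAPEX + OM * lifetime = 1113872 + 30020 * 25 = 1113872 + 750500 = 1864372
Total generation = annual * lifetime = 1501776 * 25 = 37544400 kWh
LCOE = 1864372 / 37544400
LCOE = 0.0497 $/kWh

0.0497


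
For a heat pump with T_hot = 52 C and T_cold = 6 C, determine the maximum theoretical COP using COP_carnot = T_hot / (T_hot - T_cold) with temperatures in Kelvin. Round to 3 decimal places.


Convert to Kelvin:
  T_hot = 52 + 273.15 = 325.15 K
  T_cold = 6 + 273.15 = 279.15 K
Apply Carnot COP formula:
  COP = T_hot_K / (T_hot_K - T_cold_K) = 325.15 / 46.0
  COP = 7.068

7.068


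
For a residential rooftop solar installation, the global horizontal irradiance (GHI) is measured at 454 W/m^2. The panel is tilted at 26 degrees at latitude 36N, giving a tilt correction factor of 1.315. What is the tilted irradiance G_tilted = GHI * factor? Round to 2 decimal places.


Identify the given values:
  GHI = 454 W/m^2, tilt correction factor = 1.315
Apply the formula G_tilted = GHI * factor:
  G_tilted = 454 * 1.315
  G_tilted = 597.01 W/m^2

597.01


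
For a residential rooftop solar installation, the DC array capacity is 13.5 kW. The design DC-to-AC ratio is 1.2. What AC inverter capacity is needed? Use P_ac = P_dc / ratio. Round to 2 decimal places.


The inverter AC capacity is determined by the DC/AC ratio.
Given: P_dc = 13.5 kW, DC/AC ratio = 1.2
P_ac = P_dc / ratio = 13.5 / 1.2
P_ac = 11.25 kW

11.25


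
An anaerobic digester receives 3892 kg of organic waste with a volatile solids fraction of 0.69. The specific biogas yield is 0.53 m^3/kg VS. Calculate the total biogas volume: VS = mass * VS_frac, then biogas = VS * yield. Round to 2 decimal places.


Compute volatile solids:
  VS = mass * VS_fraction = 3892 * 0.69 = 2685.48 kg
Calculate biogas volume:
  Biogas = VS * specific_yield = 2685.48 * 0.53
  Biogas = 1423.30 m^3

1423.30


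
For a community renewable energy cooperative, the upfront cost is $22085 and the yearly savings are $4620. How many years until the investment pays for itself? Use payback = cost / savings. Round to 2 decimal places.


Simple payback period = initial cost / annual savings
Payback = 22085 / 4620
Payback = 4.78 years

4.78


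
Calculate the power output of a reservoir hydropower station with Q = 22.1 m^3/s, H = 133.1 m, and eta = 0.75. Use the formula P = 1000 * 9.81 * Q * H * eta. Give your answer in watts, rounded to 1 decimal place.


Apply the hydropower formula P = rho * g * Q * H * eta
rho * g = 1000 * 9.81 = 9810.0
P = 9810.0 * 22.1 * 133.1 * 0.75
P = 21642159.8 W

21642159.8


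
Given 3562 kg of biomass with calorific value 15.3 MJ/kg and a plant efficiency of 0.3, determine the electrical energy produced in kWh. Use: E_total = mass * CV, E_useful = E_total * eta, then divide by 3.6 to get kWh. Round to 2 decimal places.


Total energy = mass * CV = 3562 * 15.3 = 54498.6 MJ
Useful energy = total * eta = 54498.6 * 0.3 = 16349.58 MJ
Convert to kWh: 16349.58 / 3.6
Useful energy = 4541.55 kWh

4541.55


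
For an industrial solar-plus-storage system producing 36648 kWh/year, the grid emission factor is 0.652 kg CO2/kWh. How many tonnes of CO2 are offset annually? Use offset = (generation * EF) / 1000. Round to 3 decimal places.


CO2 offset in kg = generation * emission_factor
CO2 offset = 36648 * 0.652 = 23894.5 kg
Convert to tonnes:
  CO2 offset = 23894.5 / 1000 = 23.894 tonnes

23.894


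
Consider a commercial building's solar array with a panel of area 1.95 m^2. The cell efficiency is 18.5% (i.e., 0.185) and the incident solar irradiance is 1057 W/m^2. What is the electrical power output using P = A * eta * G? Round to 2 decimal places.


Use the solar power formula P = A * eta * G.
Given: A = 1.95 m^2, eta = 0.185, G = 1057 W/m^2
P = 1.95 * 0.185 * 1057
P = 381.31 W

381.31


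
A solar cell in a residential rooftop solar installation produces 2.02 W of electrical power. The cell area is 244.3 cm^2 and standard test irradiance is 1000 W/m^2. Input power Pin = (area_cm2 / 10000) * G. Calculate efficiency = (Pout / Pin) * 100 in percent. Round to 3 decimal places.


First compute the input power:
  Pin = area_cm2 / 10000 * G = 244.3 / 10000 * 1000 = 24.43 W
Then compute efficiency:
  Efficiency = (Pout / Pin) * 100 = (2.02 / 24.43) * 100
  Efficiency = 8.269%

8.269


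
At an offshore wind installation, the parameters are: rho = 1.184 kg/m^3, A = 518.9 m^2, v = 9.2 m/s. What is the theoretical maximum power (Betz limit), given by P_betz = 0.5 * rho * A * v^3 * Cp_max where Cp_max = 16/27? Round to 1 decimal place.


The Betz coefficient Cp_max = 16/27 = 0.5926
v^3 = 9.2^3 = 778.688
P_betz = 0.5 * rho * A * v^3 * Cp_max
P_betz = 0.5 * 1.184 * 518.9 * 778.688 * 0.5926
P_betz = 141750.7 W

141750.7


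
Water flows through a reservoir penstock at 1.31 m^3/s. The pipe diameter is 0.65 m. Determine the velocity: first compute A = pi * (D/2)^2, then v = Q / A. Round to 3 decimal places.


Compute pipe cross-sectional area:
  A = pi * (D/2)^2 = pi * (0.65/2)^2 = 0.3318 m^2
Calculate velocity:
  v = Q / A = 1.31 / 0.3318
  v = 3.948 m/s

3.948


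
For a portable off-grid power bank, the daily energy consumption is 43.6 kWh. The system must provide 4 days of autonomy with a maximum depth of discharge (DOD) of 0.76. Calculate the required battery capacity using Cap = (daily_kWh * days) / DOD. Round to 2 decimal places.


Total energy needed = daily * days = 43.6 * 4 = 174.4 kWh
Account for depth of discharge:
  Cap = total_energy / DOD = 174.4 / 0.76
  Cap = 229.47 kWh

229.47


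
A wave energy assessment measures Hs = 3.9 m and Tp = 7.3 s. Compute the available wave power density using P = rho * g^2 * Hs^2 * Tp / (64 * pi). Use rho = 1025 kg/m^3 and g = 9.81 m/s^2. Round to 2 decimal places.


Apply wave power formula:
  g^2 = 9.81^2 = 96.2361
  Hs^2 = 3.9^2 = 15.21
  Numerator = rho * g^2 * Hs^2 * Tp = 1025 * 96.2361 * 15.21 * 7.3 = 10952517.46
  Denominator = 64 * pi = 201.0619
  P = 10952517.46 / 201.0619 = 54473.35 W/m

54473.35


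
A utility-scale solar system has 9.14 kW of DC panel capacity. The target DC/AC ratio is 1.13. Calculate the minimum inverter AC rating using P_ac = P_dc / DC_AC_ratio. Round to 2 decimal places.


The inverter AC capacity is determined by the DC/AC ratio.
Given: P_dc = 9.14 kW, DC/AC ratio = 1.13
P_ac = P_dc / ratio = 9.14 / 1.13
P_ac = 8.09 kW

8.09


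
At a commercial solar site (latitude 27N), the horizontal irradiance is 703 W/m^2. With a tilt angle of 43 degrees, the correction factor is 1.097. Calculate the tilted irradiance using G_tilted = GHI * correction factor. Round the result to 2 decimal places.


Identify the given values:
  GHI = 703 W/m^2, tilt correction factor = 1.097
Apply the formula G_tilted = GHI * factor:
  G_tilted = 703 * 1.097
  G_tilted = 771.19 W/m^2

771.19


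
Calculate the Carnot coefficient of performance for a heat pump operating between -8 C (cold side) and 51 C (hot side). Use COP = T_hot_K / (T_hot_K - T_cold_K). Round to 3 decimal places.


Convert to Kelvin:
  T_hot = 51 + 273.15 = 324.15 K
  T_cold = -8 + 273.15 = 265.15 K
Apply Carnot COP formula:
  COP = T_hot_K / (T_hot_K - T_cold_K) = 324.15 / 59.0
  COP = 5.494

5.494


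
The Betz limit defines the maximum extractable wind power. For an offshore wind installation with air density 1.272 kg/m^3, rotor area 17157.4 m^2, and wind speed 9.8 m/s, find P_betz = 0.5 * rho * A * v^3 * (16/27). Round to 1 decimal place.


The Betz coefficient Cp_max = 16/27 = 0.5926
v^3 = 9.8^3 = 941.192
P_betz = 0.5 * rho * A * v^3 * Cp_max
P_betz = 0.5 * 1.272 * 17157.4 * 941.192 * 0.5926
P_betz = 6086155.4 W

6086155.4


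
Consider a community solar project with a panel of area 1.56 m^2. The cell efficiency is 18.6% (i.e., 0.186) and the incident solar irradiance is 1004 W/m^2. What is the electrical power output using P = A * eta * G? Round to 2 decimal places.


Use the solar power formula P = A * eta * G.
Given: A = 1.56 m^2, eta = 0.186, G = 1004 W/m^2
P = 1.56 * 0.186 * 1004
P = 291.32 W

291.32


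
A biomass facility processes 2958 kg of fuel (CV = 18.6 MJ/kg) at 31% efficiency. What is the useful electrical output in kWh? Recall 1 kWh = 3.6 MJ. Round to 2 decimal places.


Total energy = mass * CV = 2958 * 18.6 = 55018.8 MJ
Useful energy = total * eta = 55018.8 * 0.31 = 17055.83 MJ
Convert to kWh: 17055.83 / 3.6
Useful energy = 4737.73 kWh

4737.73


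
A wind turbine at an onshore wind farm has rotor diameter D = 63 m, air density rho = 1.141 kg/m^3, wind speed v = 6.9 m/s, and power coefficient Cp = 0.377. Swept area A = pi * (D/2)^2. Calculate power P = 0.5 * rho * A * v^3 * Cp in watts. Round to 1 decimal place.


Step 1 -- Compute swept area:
  A = pi * (D/2)^2 = pi * (63/2)^2 = 3117.25 m^2
Step 2 -- Apply wind power equation:
  P = 0.5 * rho * A * v^3 * Cp
  v^3 = 6.9^3 = 328.509
  P = 0.5 * 1.141 * 3117.25 * 328.509 * 0.377
  P = 220249.7 W

220249.7


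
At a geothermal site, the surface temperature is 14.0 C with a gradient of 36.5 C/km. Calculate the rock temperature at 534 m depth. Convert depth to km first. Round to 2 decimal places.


Convert depth to km: 534 / 1000 = 0.534 km
Temperature increase = gradient * depth_km = 36.5 * 0.534 = 19.49 C
Temperature at depth = T_surface + delta_T = 14.0 + 19.49
T = 33.49 C

33.49


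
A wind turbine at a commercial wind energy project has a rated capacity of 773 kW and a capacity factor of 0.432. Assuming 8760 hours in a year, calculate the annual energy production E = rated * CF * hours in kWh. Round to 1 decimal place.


Annual energy = rated_kW * capacity_factor * hours_per_year
Given: P_rated = 773 kW, CF = 0.432, hours = 8760
E = 773 * 0.432 * 8760
E = 2925279.4 kWh

2925279.4


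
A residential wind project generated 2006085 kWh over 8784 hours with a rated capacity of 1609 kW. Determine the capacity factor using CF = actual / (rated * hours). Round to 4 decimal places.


Capacity factor = actual output / maximum possible output
Maximum possible = rated * hours = 1609 * 8784 = 14133456 kWh
CF = 2006085 / 14133456
CF = 0.1419

0.1419


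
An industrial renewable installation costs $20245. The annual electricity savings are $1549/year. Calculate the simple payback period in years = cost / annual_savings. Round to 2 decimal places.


Simple payback period = initial cost / annual savings
Payback = 20245 / 1549
Payback = 13.07 years

13.07


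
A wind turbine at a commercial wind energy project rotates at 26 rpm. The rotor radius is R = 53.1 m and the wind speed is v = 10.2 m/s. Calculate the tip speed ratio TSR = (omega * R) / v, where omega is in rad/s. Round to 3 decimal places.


Convert rotational speed to rad/s:
  omega = 26 * 2 * pi / 60 = 2.7227 rad/s
Compute tip speed:
  v_tip = omega * R = 2.7227 * 53.1 = 144.576 m/s
Tip speed ratio:
  TSR = v_tip / v_wind = 144.576 / 10.2 = 14.174

14.174


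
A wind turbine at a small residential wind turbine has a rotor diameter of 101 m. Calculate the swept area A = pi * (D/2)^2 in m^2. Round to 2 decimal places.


Compute the rotor radius:
  r = D / 2 = 101 / 2 = 50.5 m
Calculate swept area:
  A = pi * r^2 = pi * 50.5^2
  A = 8011.85 m^2

8011.85


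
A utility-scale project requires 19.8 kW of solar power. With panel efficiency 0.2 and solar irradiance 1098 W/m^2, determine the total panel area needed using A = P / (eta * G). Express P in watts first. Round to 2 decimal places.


Convert target power to watts: P = 19.8 * 1000 = 19800.0 W
Compute denominator: eta * G = 0.2 * 1098 = 219.6
Required area A = P / (eta * G) = 19800.0 / 219.6
A = 90.16 m^2

90.16


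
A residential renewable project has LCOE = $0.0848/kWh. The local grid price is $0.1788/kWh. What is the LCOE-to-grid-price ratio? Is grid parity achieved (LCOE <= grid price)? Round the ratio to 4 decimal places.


Compare LCOE to grid price:
  LCOE = $0.0848/kWh, Grid price = $0.1788/kWh
  Ratio = LCOE / grid_price = 0.0848 / 0.1788 = 0.4743
  Grid parity achieved (ratio <= 1)? yes

0.4743


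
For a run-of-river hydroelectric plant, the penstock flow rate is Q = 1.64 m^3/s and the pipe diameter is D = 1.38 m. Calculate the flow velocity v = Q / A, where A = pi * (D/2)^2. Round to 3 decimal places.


Compute pipe cross-sectional area:
  A = pi * (D/2)^2 = pi * (1.38/2)^2 = 1.4957 m^2
Calculate velocity:
  v = Q / A = 1.64 / 1.4957
  v = 1.096 m/s

1.096


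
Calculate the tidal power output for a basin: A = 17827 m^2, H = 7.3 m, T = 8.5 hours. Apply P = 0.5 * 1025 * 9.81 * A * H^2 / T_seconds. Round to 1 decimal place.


Convert period to seconds: T = 8.5 * 3600 = 30600.0 s
H^2 = 7.3^2 = 53.29
P = 0.5 * rho * g * A * H^2 / T
P = 0.5 * 1025 * 9.81 * 17827 * 53.29 / 30600.0
P = 156086.5 W

156086.5


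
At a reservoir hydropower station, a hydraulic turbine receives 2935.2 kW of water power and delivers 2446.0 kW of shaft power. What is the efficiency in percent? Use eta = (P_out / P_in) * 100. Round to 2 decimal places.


Turbine efficiency = (output power / input power) * 100
eta = (2446.0 / 2935.2) * 100
eta = 83.33%

83.33


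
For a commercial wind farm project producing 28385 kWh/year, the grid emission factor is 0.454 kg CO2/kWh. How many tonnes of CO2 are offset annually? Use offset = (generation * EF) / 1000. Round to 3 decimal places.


CO2 offset in kg = generation * emission_factor
CO2 offset = 28385 * 0.454 = 12886.79 kg
Convert to tonnes:
  CO2 offset = 12886.79 / 1000 = 12.887 tonnes

12.887


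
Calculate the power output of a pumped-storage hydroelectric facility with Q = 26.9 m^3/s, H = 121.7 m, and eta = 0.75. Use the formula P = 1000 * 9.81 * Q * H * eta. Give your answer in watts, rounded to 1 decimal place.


Apply the hydropower formula P = rho * g * Q * H * eta
rho * g = 1000 * 9.81 = 9810.0
P = 9810.0 * 26.9 * 121.7 * 0.75
P = 24086468.5 W

24086468.5


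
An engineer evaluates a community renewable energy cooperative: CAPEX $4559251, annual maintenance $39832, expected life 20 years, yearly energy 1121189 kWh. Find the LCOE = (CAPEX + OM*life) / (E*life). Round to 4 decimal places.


Total cost = CAPEX + OM * lifetime = 4559251 + 39832 * 20 = 4559251 + 796640 = 5355891
Total generation = annual * lifetime = 1121189 * 20 = 22423780 kWh
LCOE = 5355891 / 22423780
LCOE = 0.2388 $/kWh

0.2388


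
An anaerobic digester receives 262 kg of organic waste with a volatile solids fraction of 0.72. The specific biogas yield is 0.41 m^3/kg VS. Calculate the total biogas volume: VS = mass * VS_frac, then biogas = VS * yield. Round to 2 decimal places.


Compute volatile solids:
  VS = mass * VS_fraction = 262 * 0.72 = 188.64 kg
Calculate biogas volume:
  Biogas = VS * specific_yield = 188.64 * 0.41
  Biogas = 77.34 m^3

77.34


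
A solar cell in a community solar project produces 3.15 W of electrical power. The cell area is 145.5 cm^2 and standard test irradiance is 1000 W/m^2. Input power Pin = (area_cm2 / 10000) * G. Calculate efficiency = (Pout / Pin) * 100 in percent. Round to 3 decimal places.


First compute the input power:
  Pin = area_cm2 / 10000 * G = 145.5 / 10000 * 1000 = 14.55 W
Then compute efficiency:
  Efficiency = (Pout / Pin) * 100 = (3.15 / 14.55) * 100
  Efficiency = 21.649%

21.649


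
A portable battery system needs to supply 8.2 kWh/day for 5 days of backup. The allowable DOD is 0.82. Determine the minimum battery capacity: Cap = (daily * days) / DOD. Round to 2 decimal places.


Total energy needed = daily * days = 8.2 * 5 = 41.0 kWh
Account for depth of discharge:
  Cap = total_energy / DOD = 41.0 / 0.82
  Cap = 50.00 kWh

50.00


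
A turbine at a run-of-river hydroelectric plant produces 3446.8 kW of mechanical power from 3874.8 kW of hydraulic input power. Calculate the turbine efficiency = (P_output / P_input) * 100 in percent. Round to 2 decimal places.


Turbine efficiency = (output power / input power) * 100
eta = (3446.8 / 3874.8) * 100
eta = 88.95%

88.95


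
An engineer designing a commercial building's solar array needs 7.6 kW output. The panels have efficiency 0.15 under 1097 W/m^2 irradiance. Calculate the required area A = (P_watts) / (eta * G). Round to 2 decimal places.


Convert target power to watts: P = 7.6 * 1000 = 7600.0 W
Compute denominator: eta * G = 0.15 * 1097 = 164.55
Required area A = P / (eta * G) = 7600.0 / 164.55
A = 46.19 m^2

46.19


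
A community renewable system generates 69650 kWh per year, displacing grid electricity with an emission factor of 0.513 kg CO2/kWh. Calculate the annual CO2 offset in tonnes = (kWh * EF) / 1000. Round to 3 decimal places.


CO2 offset in kg = generation * emission_factor
CO2 offset = 69650 * 0.513 = 35730.45 kg
Convert to tonnes:
  CO2 offset = 35730.45 / 1000 = 35.730 tonnes

35.730


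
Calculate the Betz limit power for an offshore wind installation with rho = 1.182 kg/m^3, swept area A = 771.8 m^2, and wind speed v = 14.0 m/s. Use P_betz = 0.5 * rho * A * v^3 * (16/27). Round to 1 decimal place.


The Betz coefficient Cp_max = 16/27 = 0.5926
v^3 = 14.0^3 = 2744.0
P_betz = 0.5 * rho * A * v^3 * Cp_max
P_betz = 0.5 * 1.182 * 771.8 * 2744.0 * 0.5926
P_betz = 741707.3 W

741707.3


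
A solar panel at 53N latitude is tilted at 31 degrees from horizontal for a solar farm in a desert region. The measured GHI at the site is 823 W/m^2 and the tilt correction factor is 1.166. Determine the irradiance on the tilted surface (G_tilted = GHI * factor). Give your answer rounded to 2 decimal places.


Identify the given values:
  GHI = 823 W/m^2, tilt correction factor = 1.166
Apply the formula G_tilted = GHI * factor:
  G_tilted = 823 * 1.166
  G_tilted = 959.62 W/m^2

959.62


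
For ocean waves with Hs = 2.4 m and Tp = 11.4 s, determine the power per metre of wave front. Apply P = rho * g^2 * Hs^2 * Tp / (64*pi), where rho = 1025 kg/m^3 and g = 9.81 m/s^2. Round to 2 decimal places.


Apply wave power formula:
  g^2 = 9.81^2 = 96.2361
  Hs^2 = 2.4^2 = 5.76
  Numerator = rho * g^2 * Hs^2 * Tp = 1025 * 96.2361 * 5.76 * 11.4 = 6477228.45
  Denominator = 64 * pi = 201.0619
  P = 6477228.45 / 201.0619 = 32215.09 W/m

32215.09


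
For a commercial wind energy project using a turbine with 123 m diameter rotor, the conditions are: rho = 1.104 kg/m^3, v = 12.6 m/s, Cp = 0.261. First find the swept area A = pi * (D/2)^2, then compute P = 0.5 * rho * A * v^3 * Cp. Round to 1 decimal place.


Step 1 -- Compute swept area:
  A = pi * (D/2)^2 = pi * (123/2)^2 = 11882.29 m^2
Step 2 -- Apply wind power equation:
  P = 0.5 * rho * A * v^3 * Cp
  v^3 = 12.6^3 = 2000.376
  P = 0.5 * 1.104 * 11882.29 * 2000.376 * 0.261
  P = 3424453.9 W

3424453.9


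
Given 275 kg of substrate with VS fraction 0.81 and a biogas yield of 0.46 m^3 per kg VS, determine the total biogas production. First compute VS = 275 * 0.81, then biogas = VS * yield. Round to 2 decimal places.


Compute volatile solids:
  VS = mass * VS_fraction = 275 * 0.81 = 222.75 kg
Calculate biogas volume:
  Biogas = VS * specific_yield = 222.75 * 0.46
  Biogas = 102.47 m^3

102.47


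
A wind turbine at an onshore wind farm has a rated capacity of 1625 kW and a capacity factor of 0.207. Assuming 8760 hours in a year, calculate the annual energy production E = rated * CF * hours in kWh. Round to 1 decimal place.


Annual energy = rated_kW * capacity_factor * hours_per_year
Given: P_rated = 1625 kW, CF = 0.207, hours = 8760
E = 1625 * 0.207 * 8760
E = 2946645.0 kWh

2946645.0


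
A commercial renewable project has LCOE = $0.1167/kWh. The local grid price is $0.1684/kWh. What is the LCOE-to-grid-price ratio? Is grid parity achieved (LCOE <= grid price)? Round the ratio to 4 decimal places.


Compare LCOE to grid price:
  LCOE = $0.1167/kWh, Grid price = $0.1684/kWh
  Ratio = LCOE / grid_price = 0.1167 / 0.1684 = 0.6930
  Grid parity achieved (ratio <= 1)? yes

0.6930


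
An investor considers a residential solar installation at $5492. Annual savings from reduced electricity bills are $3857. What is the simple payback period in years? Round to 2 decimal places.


Simple payback period = initial cost / annual savings
Payback = 5492 / 3857
Payback = 1.42 years

1.42


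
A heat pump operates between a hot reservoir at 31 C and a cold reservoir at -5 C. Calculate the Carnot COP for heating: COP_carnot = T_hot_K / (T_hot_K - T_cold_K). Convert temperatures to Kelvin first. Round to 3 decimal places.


Convert to Kelvin:
  T_hot = 31 + 273.15 = 304.15 K
  T_cold = -5 + 273.15 = 268.15 K
Apply Carnot COP formula:
  COP = T_hot_K / (T_hot_K - T_cold_K) = 304.15 / 36.0
  COP = 8.449

8.449


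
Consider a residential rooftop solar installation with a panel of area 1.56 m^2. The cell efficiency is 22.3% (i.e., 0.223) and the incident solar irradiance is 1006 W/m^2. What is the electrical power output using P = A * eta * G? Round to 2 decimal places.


Use the solar power formula P = A * eta * G.
Given: A = 1.56 m^2, eta = 0.223, G = 1006 W/m^2
P = 1.56 * 0.223 * 1006
P = 349.97 W

349.97


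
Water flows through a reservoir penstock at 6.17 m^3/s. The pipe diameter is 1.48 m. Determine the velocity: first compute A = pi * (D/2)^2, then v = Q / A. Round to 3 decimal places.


Compute pipe cross-sectional area:
  A = pi * (D/2)^2 = pi * (1.48/2)^2 = 1.7203 m^2
Calculate velocity:
  v = Q / A = 6.17 / 1.7203
  v = 3.587 m/s

3.587


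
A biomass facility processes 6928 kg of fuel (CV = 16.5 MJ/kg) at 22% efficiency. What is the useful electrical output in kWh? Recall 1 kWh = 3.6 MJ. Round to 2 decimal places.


Total energy = mass * CV = 6928 * 16.5 = 114312.0 MJ
Useful energy = total * eta = 114312.0 * 0.22 = 25148.64 MJ
Convert to kWh: 25148.64 / 3.6
Useful energy = 6985.73 kWh

6985.73


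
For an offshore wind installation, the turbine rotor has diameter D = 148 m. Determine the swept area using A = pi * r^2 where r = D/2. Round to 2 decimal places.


Compute the rotor radius:
  r = D / 2 = 148 / 2 = 74.0 m
Calculate swept area:
  A = pi * r^2 = pi * 74.0^2
  A = 17203.36 m^2

17203.36


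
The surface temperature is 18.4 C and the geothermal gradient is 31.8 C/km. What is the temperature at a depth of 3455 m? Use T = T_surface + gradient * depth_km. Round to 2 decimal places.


Convert depth to km: 3455 / 1000 = 3.455 km
Temperature increase = gradient * depth_km = 31.8 * 3.455 = 109.87 C
Temperature at depth = T_surface + delta_T = 18.4 + 109.87
T = 128.27 C

128.27


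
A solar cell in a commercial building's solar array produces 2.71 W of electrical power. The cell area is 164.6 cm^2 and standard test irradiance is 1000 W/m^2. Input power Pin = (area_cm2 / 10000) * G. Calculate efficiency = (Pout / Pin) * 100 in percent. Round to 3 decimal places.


First compute the input power:
  Pin = area_cm2 / 10000 * G = 164.6 / 10000 * 1000 = 16.46 W
Then compute efficiency:
  Efficiency = (Pout / Pin) * 100 = (2.71 / 16.46) * 100
  Efficiency = 16.464%

16.464


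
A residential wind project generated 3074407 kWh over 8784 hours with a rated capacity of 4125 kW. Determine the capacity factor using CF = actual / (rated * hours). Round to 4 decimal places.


Capacity factor = actual output / maximum possible output
Maximum possible = rated * hours = 4125 * 8784 = 36234000 kWh
CF = 3074407 / 36234000
CF = 0.0848

0.0848


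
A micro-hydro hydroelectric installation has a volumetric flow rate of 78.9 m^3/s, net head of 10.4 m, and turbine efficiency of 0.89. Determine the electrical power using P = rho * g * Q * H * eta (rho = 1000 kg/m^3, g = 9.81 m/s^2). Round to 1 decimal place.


Apply the hydropower formula P = rho * g * Q * H * eta
rho * g = 1000 * 9.81 = 9810.0
P = 9810.0 * 78.9 * 10.4 * 0.89
P = 7164227.3 W

7164227.3


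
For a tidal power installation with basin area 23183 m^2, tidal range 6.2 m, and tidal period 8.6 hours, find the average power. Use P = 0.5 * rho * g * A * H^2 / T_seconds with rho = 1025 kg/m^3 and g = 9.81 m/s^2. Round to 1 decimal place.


Convert period to seconds: T = 8.6 * 3600 = 30960.0 s
H^2 = 6.2^2 = 38.44
P = 0.5 * rho * g * A * H^2 / T
P = 0.5 * 1025 * 9.81 * 23183 * 38.44 / 30960.0
P = 144715.5 W

144715.5


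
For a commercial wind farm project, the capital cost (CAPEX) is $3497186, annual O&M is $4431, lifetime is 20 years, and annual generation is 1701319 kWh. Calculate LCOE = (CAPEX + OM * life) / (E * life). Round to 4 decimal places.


Total cost = CAPEX + OM * lifetime = 3497186 + 4431 * 20 = 3497186 + 88620 = 3585806
Total generation = annual * lifetime = 1701319 * 20 = 34026380 kWh
LCOE = 3585806 / 34026380
LCOE = 0.1054 $/kWh

0.1054


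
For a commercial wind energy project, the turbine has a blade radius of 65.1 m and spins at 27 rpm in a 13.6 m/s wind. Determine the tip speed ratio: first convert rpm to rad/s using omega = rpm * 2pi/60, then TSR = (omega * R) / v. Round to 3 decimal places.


Convert rotational speed to rad/s:
  omega = 27 * 2 * pi / 60 = 2.8274 rad/s
Compute tip speed:
  v_tip = omega * R = 2.8274 * 65.1 = 184.066 m/s
Tip speed ratio:
  TSR = v_tip / v_wind = 184.066 / 13.6 = 13.534

13.534


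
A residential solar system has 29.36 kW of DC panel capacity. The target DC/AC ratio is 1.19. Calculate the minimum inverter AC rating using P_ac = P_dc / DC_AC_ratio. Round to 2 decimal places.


The inverter AC capacity is determined by the DC/AC ratio.
Given: P_dc = 29.36 kW, DC/AC ratio = 1.19
P_ac = P_dc / ratio = 29.36 / 1.19
P_ac = 24.67 kW

24.67


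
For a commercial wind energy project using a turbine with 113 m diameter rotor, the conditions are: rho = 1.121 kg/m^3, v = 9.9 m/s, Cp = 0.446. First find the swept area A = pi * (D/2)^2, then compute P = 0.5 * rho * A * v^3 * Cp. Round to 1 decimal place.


Step 1 -- Compute swept area:
  A = pi * (D/2)^2 = pi * (113/2)^2 = 10028.75 m^2
Step 2 -- Apply wind power equation:
  P = 0.5 * rho * A * v^3 * Cp
  v^3 = 9.9^3 = 970.299
  P = 0.5 * 1.121 * 10028.75 * 970.299 * 0.446
  P = 2432555.9 W

2432555.9


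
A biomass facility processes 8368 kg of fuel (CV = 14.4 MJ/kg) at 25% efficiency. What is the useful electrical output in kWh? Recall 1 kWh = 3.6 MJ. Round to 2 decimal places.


Total energy = mass * CV = 8368 * 14.4 = 120499.2 MJ
Useful energy = total * eta = 120499.2 * 0.25 = 30124.8 MJ
Convert to kWh: 30124.8 / 3.6
Useful energy = 8368.00 kWh

8368.00


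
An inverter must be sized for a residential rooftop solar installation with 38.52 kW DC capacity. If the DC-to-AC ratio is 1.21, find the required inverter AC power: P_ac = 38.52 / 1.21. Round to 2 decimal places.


The inverter AC capacity is determined by the DC/AC ratio.
Given: P_dc = 38.52 kW, DC/AC ratio = 1.21
P_ac = P_dc / ratio = 38.52 / 1.21
P_ac = 31.83 kW

31.83


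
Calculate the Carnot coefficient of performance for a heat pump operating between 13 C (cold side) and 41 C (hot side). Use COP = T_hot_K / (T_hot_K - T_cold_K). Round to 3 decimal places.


Convert to Kelvin:
  T_hot = 41 + 273.15 = 314.15 K
  T_cold = 13 + 273.15 = 286.15 K
Apply Carnot COP formula:
  COP = T_hot_K / (T_hot_K - T_cold_K) = 314.15 / 28.0
  COP = 11.220

11.220


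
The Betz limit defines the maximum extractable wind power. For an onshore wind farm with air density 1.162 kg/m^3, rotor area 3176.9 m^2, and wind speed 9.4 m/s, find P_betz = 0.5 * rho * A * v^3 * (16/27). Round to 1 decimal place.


The Betz coefficient Cp_max = 16/27 = 0.5926
v^3 = 9.4^3 = 830.584
P_betz = 0.5 * rho * A * v^3 * Cp_max
P_betz = 0.5 * 1.162 * 3176.9 * 830.584 * 0.5926
P_betz = 908488.5 W

908488.5


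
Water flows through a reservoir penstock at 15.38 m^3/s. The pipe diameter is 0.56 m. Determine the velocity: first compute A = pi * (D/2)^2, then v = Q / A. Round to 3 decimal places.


Compute pipe cross-sectional area:
  A = pi * (D/2)^2 = pi * (0.56/2)^2 = 0.2463 m^2
Calculate velocity:
  v = Q / A = 15.38 / 0.2463
  v = 62.444 m/s

62.444


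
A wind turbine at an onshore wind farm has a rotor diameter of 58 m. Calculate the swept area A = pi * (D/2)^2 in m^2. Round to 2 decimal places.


Compute the rotor radius:
  r = D / 2 = 58 / 2 = 29.0 m
Calculate swept area:
  A = pi * r^2 = pi * 29.0^2
  A = 2642.08 m^2

2642.08


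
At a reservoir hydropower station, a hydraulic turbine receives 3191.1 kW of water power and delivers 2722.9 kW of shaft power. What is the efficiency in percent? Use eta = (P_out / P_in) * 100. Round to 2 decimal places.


Turbine efficiency = (output power / input power) * 100
eta = (2722.9 / 3191.1) * 100
eta = 85.33%

85.33


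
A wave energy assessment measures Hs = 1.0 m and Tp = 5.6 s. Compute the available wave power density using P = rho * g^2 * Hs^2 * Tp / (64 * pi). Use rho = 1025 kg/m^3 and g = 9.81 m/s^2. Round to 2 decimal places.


Apply wave power formula:
  g^2 = 9.81^2 = 96.2361
  Hs^2 = 1.0^2 = 1.0
  Numerator = rho * g^2 * Hs^2 * Tp = 1025 * 96.2361 * 1.0 * 5.6 = 552395.21
  Denominator = 64 * pi = 201.0619
  P = 552395.21 / 201.0619 = 2747.39 W/m

2747.39


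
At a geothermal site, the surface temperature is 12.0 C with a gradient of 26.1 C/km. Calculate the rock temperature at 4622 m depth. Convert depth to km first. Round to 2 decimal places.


Convert depth to km: 4622 / 1000 = 4.622 km
Temperature increase = gradient * depth_km = 26.1 * 4.622 = 120.63 C
Temperature at depth = T_surface + delta_T = 12.0 + 120.63
T = 132.63 C

132.63


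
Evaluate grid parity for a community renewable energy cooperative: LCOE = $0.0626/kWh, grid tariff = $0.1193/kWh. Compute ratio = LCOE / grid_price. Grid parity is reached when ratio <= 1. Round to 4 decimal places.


Compare LCOE to grid price:
  LCOE = $0.0626/kWh, Grid price = $0.1193/kWh
  Ratio = LCOE / grid_price = 0.0626 / 0.1193 = 0.5247
  Grid parity achieved (ratio <= 1)? yes

0.5247


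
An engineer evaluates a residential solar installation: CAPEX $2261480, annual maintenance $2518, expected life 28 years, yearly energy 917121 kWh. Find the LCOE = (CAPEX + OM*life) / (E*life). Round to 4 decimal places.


Total cost = CAPEX + OM * lifetime = 2261480 + 2518 * 28 = 2261480 + 70504 = 2331984
Total generation = annual * lifetime = 917121 * 28 = 25679388 kWh
LCOE = 2331984 / 25679388
LCOE = 0.0908 $/kWh

0.0908


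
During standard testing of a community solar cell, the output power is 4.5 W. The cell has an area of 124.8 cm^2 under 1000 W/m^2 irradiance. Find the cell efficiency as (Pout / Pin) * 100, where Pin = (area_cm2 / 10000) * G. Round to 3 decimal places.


First compute the input power:
  Pin = area_cm2 / 10000 * G = 124.8 / 10000 * 1000 = 12.48 W
Then compute efficiency:
  Efficiency = (Pout / Pin) * 100 = (4.5 / 12.48) * 100
  Efficiency = 36.058%

36.058


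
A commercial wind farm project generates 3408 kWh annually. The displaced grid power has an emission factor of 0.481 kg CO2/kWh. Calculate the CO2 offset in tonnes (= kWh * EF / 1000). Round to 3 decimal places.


CO2 offset in kg = generation * emission_factor
CO2 offset = 3408 * 0.481 = 1639.25 kg
Convert to tonnes:
  CO2 offset = 1639.25 / 1000 = 1.639 tonnes

1.639


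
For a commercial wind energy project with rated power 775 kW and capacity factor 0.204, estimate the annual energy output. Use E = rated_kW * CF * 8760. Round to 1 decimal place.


Annual energy = rated_kW * capacity_factor * hours_per_year
Given: P_rated = 775 kW, CF = 0.204, hours = 8760
E = 775 * 0.204 * 8760
E = 1384956.0 kWh

1384956.0


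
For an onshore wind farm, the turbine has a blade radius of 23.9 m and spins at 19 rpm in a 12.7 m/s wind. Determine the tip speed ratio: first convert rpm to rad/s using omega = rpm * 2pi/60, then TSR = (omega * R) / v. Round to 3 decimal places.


Convert rotational speed to rad/s:
  omega = 19 * 2 * pi / 60 = 1.9897 rad/s
Compute tip speed:
  v_tip = omega * R = 1.9897 * 23.9 = 47.553 m/s
Tip speed ratio:
  TSR = v_tip / v_wind = 47.553 / 12.7 = 3.744

3.744


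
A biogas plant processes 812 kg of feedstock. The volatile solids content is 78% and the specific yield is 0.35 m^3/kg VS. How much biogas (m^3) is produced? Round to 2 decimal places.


Compute volatile solids:
  VS = mass * VS_fraction = 812 * 0.78 = 633.36 kg
Calculate biogas volume:
  Biogas = VS * specific_yield = 633.36 * 0.35
  Biogas = 221.68 m^3

221.68


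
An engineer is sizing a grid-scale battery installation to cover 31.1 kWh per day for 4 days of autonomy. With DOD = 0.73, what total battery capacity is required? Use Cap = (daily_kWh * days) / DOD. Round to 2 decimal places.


Total energy needed = daily * days = 31.1 * 4 = 124.4 kWh
Account for depth of discharge:
  Cap = total_energy / DOD = 124.4 / 0.73
  Cap = 170.41 kWh

170.41


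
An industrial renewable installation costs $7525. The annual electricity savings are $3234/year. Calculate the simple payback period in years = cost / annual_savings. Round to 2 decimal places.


Simple payback period = initial cost / annual savings
Payback = 7525 / 3234
Payback = 2.33 years

2.33


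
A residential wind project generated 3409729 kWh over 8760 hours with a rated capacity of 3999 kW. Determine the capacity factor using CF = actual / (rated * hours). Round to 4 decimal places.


Capacity factor = actual output / maximum possible output
Maximum possible = rated * hours = 3999 * 8760 = 35031240 kWh
CF = 3409729 / 35031240
CF = 0.0973

0.0973


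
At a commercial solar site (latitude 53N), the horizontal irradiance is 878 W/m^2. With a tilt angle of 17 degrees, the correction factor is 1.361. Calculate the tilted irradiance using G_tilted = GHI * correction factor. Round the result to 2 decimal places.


Identify the given values:
  GHI = 878 W/m^2, tilt correction factor = 1.361
Apply the formula G_tilted = GHI * factor:
  G_tilted = 878 * 1.361
  G_tilted = 1194.96 W/m^2

1194.96
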